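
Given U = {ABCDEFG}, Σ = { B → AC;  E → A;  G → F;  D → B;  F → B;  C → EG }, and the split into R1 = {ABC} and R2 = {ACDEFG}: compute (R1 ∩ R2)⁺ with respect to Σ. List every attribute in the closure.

ABCEFG

R1 ∩ R2 = {AC}.
C → EG applies, adding EG
G → F applies, adding F
F → B applies, adding B
Closure: {ABCEFG}.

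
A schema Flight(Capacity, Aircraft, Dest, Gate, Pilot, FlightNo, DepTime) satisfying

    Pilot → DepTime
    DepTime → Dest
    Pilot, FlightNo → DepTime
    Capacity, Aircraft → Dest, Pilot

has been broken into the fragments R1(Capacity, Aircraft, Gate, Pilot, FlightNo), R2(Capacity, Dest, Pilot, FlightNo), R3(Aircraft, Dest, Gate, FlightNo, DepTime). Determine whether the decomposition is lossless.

Chase test. Columns are Capacity, Aircraft, Dest, Gate, Pilot, FlightNo, DepTime; row i has aⱼ where attribute j ∈ Ri, else bᵢⱼ.
Initial tableau (one row per fragment):
  row 1: a1 a2 b13 a4 a5 a6 b17
  row 2: a1 b22 a3 b24 a5 a6 b27
  row 3: b31 a2 a3 a4 b35 a6 a7
Rows 1 and 2 agree on Pilot; apply Pilot→DepTime and equate their DepTime entries.
Rows 1 and 2 agree on DepTime; apply DepTime→Dest and equate their Dest entries.
No row becomes fully distinguished — the join is lossy.

No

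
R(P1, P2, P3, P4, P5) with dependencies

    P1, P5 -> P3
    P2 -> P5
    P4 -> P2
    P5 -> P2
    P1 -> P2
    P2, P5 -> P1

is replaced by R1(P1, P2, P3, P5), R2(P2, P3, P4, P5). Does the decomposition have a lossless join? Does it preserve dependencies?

lossless and dependency-preserving

Lossless test: (P2, P3, P5)⁺ = {P1, P2, P3, P5}, which contains all of one fragment — lossless.
Dependency preservation: every FD's attributes lie within a single fragment, so each can be enforced locally — preserved.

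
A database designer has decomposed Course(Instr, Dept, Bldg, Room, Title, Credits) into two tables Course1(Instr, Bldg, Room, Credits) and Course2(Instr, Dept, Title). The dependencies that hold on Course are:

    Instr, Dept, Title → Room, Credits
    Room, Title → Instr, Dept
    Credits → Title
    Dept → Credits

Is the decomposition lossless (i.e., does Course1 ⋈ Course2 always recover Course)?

No

Common attributes: Course1 ∩ Course2 = {Instr}.
No dependency enlarges {Instr}, so (Instr)⁺ = {Instr}.
The closure contains neither all of Course1 = {Instr, Bldg, Room, Credits} nor all of Course2 = {Instr, Dept, Title}, so the common attributes are not a superkey of either fragment. The join is lossy.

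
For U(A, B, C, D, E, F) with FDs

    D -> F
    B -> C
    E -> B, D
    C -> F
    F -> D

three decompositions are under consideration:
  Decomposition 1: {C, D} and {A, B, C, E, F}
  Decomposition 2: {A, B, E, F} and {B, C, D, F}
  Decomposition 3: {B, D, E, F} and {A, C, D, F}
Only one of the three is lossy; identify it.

Decomposition 1: common = {C}, closure = {C, D, F} → lossless.
Decomposition 2: common = {B, F}, closure = {B, C, D, F} → lossless.
Decomposition 3: common = {D, F}, closure = {D, F} → lossy.

Decomposition 3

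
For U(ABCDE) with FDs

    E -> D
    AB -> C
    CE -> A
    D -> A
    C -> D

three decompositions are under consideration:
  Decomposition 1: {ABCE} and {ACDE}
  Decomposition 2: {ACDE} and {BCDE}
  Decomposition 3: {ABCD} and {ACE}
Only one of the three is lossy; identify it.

Decomposition 3

Decomposition 1: common = {ACE}, closure = {ACDE} → lossless.
Decomposition 2: common = {CDE}, closure = {ACDE} → lossless.
Decomposition 3: common = {AC}, closure = {ACD} → lossy.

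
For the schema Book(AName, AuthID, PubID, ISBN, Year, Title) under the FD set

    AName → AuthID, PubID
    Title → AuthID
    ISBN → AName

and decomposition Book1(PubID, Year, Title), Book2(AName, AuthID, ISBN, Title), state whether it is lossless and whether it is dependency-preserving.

lossy and not dependency-preserving

Lossless test: (Title)⁺ = {AuthID, Title}, which is a superkey of neither fragment — lossy.
Dependency preservation: the restricted closure of {AName} across the fragments never reaches {AuthID, PubID}, so AName → AuthID, PubID cannot be enforced without a join — not preserved.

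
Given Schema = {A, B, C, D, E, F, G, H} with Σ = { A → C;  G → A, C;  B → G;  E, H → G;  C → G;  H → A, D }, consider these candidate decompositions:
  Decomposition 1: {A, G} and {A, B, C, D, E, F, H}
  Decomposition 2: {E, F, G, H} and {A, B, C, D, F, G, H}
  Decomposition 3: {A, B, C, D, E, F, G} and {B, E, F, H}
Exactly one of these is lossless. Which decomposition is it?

Decomposition 1

Decomposition 1: common = {A}, closure = {A, C, G} → lossless.
Decomposition 2: common = {F, G, H}, closure = {A, C, D, F, G, H} → lossy.
Decomposition 3: common = {B, E, F}, closure = {A, B, C, E, F, G} → lossy.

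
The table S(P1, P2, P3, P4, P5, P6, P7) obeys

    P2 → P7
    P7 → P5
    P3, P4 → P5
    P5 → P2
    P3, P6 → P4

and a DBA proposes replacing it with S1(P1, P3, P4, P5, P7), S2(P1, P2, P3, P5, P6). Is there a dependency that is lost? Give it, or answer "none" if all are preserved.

P3, P6 → P4

Check P3, P6 → P4: no single fragment contains all of {P3, P4, P6}, and the restricted closure of {P3, P6} across the fragments never reaches {P4}.
P2 → P7 is preserved.
P7 → P5 is preserved.
P3, P4 → P5 is preserved.
P5 → P2 is preserved.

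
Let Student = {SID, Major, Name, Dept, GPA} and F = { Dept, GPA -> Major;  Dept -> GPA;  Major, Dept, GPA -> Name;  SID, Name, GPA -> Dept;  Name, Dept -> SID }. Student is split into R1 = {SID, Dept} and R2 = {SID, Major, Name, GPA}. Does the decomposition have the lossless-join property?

Common attributes: R1 ∩ R2 = {SID}.
No dependency enlarges {SID}, so (SID)⁺ = {SID}.
The closure contains neither all of R1 = {SID, Dept} nor all of R2 = {SID, Major, Name, GPA}, so the common attributes are not a superkey of either fragment. The join is lossy.

No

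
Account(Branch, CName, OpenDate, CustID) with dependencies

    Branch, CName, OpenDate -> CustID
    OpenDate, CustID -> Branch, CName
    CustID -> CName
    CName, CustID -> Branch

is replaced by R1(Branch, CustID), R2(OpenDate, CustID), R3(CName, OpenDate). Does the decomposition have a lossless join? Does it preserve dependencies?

lossy and not dependency-preserving

Lossless test (chase): Rows 1 and 2 agree on CustID; apply CustID→CName and equate their CName entries. Rows 1 and 2 agree on CName, CustID; apply CName, CustID→Branch and equate their Branch entries. No row becomes fully distinguished — the join is lossy.
Dependency preservation: the restricted closure of {Branch, CName, OpenDate} across the fragments never reaches {CustID}, so Branch, CName, OpenDate → CustID cannot be enforced without a join — not preserved.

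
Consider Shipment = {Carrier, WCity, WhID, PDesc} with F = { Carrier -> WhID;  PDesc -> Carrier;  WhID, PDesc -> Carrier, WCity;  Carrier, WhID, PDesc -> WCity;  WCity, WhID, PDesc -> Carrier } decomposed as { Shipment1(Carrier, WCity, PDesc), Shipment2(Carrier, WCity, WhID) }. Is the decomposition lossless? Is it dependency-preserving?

Lossless test: (Carrier, WCity)⁺ = {Carrier, WCity, WhID}, which contains all of one fragment — lossless.
Dependency preservation: WhID, PDesc → Carrier, WCity; Carrier, WhID, PDesc → WCity; WCity, WhID, PDesc → Carrier are not contained in any single fragment, but the restricted closure of each left-hand side across the fragments still reaches the right-hand side; the remaining FDs each lie inside some fragment. All dependencies are preserved.

lossless and dependency-preserving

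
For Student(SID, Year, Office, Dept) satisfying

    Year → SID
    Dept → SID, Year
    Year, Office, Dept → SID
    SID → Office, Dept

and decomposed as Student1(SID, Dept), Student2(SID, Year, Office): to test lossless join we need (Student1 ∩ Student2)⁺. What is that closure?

Student1 ∩ Student2 = {SID}.
SID → Office, Dept applies, adding Office, Dept
Dept → SID, Year applies, adding Year
Closure: {SID, Year, Office, Dept}.

SID, Year, Office, Dept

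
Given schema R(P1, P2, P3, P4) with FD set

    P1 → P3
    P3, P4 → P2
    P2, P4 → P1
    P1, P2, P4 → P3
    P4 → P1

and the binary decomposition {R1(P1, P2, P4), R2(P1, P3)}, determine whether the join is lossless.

Common attributes: R1 ∩ R2 = {P1}.
Closure of {P1}: P1 → P3 applies, adding P3. So (P1)⁺ = {P1, P3}.
This closure contains every attribute of R2, so R1 ∩ R2 → R2. The join is lossless.

Yes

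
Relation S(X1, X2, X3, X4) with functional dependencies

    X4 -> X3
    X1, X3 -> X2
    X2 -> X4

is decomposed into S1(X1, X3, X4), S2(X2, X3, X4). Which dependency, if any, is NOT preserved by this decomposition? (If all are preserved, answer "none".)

Check X1, X3 → X2: no single fragment contains all of {X1, X2, X3}, and the restricted closure of {X1, X3} across the fragments never reaches {X2}.
X4 → X3 is preserved.
X2 → X4 is preserved.

X1, X3 -> X2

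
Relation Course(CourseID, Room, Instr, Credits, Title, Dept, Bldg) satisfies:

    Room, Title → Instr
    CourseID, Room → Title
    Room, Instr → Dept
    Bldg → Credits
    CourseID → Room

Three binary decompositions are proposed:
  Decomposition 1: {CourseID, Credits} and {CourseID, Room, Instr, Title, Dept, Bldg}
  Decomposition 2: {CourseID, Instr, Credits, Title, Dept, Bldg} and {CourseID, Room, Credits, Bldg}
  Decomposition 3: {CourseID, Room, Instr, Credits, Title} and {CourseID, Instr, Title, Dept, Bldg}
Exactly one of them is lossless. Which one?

Decomposition 2

Decomposition 1: common = {CourseID}, closure = {CourseID, Room, Instr, Title, Dept} → lossy.
Decomposition 2: common = {CourseID, Credits, Bldg}, closure = {CourseID, Room, Instr, Credits, Title, Dept, Bldg} → lossless.
Decomposition 3: common = {CourseID, Instr, Title}, closure = {CourseID, Room, Instr, Title, Dept} → lossy.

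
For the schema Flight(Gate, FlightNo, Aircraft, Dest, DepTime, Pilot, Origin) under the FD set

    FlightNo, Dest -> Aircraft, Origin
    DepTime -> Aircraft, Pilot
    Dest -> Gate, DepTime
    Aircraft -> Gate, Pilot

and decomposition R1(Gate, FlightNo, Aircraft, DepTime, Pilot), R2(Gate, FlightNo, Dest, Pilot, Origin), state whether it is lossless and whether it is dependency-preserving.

lossy and not dependency-preserving

Lossless test: (Gate, FlightNo, Pilot)⁺ = {Gate, FlightNo, Pilot}, which is a superkey of neither fragment — lossy.
Dependency preservation: the restricted closure of {FlightNo, Dest} across the fragments never reaches {Aircraft, Origin}, so FlightNo, Dest → Aircraft, Origin cannot be enforced without a join — not preserved.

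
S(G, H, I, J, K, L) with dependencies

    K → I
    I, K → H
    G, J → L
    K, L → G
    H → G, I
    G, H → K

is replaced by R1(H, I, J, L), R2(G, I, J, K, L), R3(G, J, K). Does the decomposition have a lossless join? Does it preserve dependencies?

lossy and not dependency-preserving

Lossless test (chase): Rows 2 and 3 agree on K; apply K→I and equate their I entries. Rows 2 and 3 agree on I, K; apply I, K→H and equate their H entries. Rows 2 and 3 agree on G, J; apply G, J→L and equate their L entries. No row becomes fully distinguished — the join is lossy.
Dependency preservation: the restricted closure of {I, K} across the fragments never reaches {H}, so I, K → H cannot be enforced without a join — not preserved.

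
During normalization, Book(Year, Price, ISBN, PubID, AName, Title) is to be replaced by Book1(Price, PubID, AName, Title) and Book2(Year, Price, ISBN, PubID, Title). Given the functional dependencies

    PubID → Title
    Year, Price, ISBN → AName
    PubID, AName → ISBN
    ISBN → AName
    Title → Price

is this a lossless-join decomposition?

Common attributes: Book1 ∩ Book2 = {Price, PubID, Title}.
No dependency enlarges {Price, PubID, Title}, so (Price, PubID, Title)⁺ = {Price, PubID, Title}.
The closure contains neither all of Book1 = {Price, PubID, AName, Title} nor all of Book2 = {Year, Price, ISBN, PubID, Title}, so the common attributes are not a superkey of either fragment. The join is lossy.

No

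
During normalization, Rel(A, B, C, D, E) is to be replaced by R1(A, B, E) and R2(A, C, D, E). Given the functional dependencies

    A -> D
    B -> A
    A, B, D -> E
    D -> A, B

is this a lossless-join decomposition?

Yes

Common attributes: R1 ∩ R2 = {A, E}.
Closure of {A, E}: A → D applies, adding D; D → A, B applies, adding B. So (A, E)⁺ = {A, B, D, E}.
This closure contains every attribute of R1, so R1 ∩ R2 → R1. The join is lossless.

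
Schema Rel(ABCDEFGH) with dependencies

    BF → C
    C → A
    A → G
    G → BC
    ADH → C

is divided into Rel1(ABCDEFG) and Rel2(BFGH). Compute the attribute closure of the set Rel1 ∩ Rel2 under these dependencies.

ABCFG

Rel1 ∩ Rel2 = {BFG}.
BF → C applies, adding C
C → A applies, adding A
Closure: {ABCFG}.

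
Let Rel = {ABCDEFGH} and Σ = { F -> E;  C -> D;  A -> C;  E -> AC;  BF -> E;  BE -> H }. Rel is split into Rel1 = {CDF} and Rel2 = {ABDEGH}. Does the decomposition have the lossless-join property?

Common attributes: Rel1 ∩ Rel2 = {D}.
No dependency enlarges {D}, so (D)⁺ = {D}.
The closure contains neither all of Rel1 = {CDF} nor all of Rel2 = {ABDEGH}, so the common attributes are not a superkey of either fragment. The join is lossy.

No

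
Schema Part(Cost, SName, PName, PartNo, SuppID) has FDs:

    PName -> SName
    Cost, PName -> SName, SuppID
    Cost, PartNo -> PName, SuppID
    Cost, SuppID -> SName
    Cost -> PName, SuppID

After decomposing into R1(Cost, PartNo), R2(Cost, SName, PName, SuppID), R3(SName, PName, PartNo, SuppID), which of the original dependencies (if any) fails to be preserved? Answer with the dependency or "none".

PName → SName lies within R2.
Cost, PName → SName, SuppID lies within R2.
Cost, PartNo → PName, SuppID: restricted closure across fragments reaches PName, SuppID.
Cost, SuppID → SName lies within R2.
Cost → PName, SuppID lies within R2.
Every dependency is enforceable on the fragments, so the decomposition is dependency-preserving.

none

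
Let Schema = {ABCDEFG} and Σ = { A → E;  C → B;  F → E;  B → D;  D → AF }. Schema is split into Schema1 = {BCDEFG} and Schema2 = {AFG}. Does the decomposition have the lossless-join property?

Common attributes: Schema1 ∩ Schema2 = {FG}.
Closure of {FG}: F → E applies, adding E. So (FG)⁺ = {EFG}.
The closure contains neither all of Schema1 = {BCDEFG} nor all of Schema2 = {AFG}, so the common attributes are not a superkey of either fragment. The join is lossy.

No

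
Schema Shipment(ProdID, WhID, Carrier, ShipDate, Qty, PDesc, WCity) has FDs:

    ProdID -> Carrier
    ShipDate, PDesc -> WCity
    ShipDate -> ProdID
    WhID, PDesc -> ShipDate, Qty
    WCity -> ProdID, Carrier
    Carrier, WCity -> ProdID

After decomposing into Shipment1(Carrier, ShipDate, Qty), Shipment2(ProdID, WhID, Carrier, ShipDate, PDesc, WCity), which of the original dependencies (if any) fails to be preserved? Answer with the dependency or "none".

Check WhID, PDesc → ShipDate, Qty: no single fragment contains all of {WhID, ShipDate, Qty, PDesc}, and the restricted closure of {WhID, PDesc} across the fragments never reaches {ShipDate, Qty}.
ProdID → Carrier is preserved.
ShipDate, PDesc → WCity is preserved.
ShipDate → ProdID is preserved.
WCity → ProdID, Carrier is preserved.
Carrier, WCity → ProdID is preserved.

WhID, PDesc -> ShipDate, Qty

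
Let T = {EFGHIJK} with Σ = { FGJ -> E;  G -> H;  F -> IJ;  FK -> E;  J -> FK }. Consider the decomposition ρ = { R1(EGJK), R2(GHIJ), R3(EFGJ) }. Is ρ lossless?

Yes

Chase test. Columns are EFGHIJK; row i has aⱼ where attribute j ∈ Ri, else bᵢⱼ.
Initial tableau (one row per fragment):
  row 1: a1 b12 a3 b14 b15 a6 a7
  row 2: b21 b22 a3 a4 a5 a6 b27
  row 3: a1 a2 a3 b34 b35 a6 b37
Rows 1 and 2 agree on G; apply G→H and equate their H entries.
Rows 1 and 3 agree on G; apply G→H and equate their H entries.
Rows 1 and 2 agree on J; apply J→FK and equate their FK entries.
Rows 1 and 3 agree on J; apply J→FK and equate their FK entries.
Rows 1 and 2 agree on FGJ; apply FGJ→E and equate their E entries.
Rows 1 and 2 agree on F; apply F→IJ and equate their IJ entries.
Rows 1 and 3 agree on F; apply F→IJ and equate their IJ entries.
Row 1 is now all distinguished symbols — the join is lossless.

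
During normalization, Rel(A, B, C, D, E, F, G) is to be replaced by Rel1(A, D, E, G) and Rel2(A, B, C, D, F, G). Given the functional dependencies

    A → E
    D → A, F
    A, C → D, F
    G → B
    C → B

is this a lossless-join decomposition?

Yes

Common attributes: Rel1 ∩ Rel2 = {A, D, G}.
Closure of {A, D, G}: A → E applies, adding E; D → A, F applies, adding F; G → B applies, adding B. So (A, D, G)⁺ = {A, B, D, E, F, G}.
This closure contains every attribute of Rel1, so Rel1 ∩ Rel2 → Rel1. The join is lossless.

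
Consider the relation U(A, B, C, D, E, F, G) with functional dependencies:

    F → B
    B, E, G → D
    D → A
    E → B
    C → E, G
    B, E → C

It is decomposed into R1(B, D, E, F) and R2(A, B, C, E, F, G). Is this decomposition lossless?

Common attributes: R1 ∩ R2 = {B, E, F}.
Closure of {B, E, F}: B, E → C applies, adding C; C → E, G applies, adding G; B, E, G → D applies, adding D; D → A applies, adding A. So (B, E, F)⁺ = {A, B, C, D, E, F, G}.
This closure contains every attribute of R1, so R1 ∩ R2 → R1. The join is lossless.

Yes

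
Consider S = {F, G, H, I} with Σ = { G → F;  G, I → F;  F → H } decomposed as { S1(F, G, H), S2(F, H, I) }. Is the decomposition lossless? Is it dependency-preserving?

Lossless test: (F, H)⁺ = {F, H}, which is a superkey of neither fragment — lossy.
Dependency preservation: G, I → F is not contained in any single fragment, but the restricted closure of its left-hand side across the fragments still reaches the right-hand side; the remaining FDs each lie inside some fragment. All dependencies are preserved.

lossy but dependency-preserving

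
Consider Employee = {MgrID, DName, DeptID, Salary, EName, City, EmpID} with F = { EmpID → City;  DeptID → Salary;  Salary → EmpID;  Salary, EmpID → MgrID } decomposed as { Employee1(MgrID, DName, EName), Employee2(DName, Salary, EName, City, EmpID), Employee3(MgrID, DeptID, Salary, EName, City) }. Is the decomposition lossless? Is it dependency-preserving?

Lossless test (chase): Rows 2 and 3 agree on Salary; apply Salary→EmpID and equate their EmpID entries. Rows 2 and 3 agree on Salary, EmpID; apply Salary, EmpID→MgrID and equate their MgrID entries. No row becomes fully distinguished — the join is lossy.
Dependency preservation: Salary, EmpID → MgrID is not contained in any single fragment, but the restricted closure of its left-hand side across the fragments still reaches the right-hand side; the remaining FDs each lie inside some fragment. All dependencies are preserved.

lossy but dependency-preserving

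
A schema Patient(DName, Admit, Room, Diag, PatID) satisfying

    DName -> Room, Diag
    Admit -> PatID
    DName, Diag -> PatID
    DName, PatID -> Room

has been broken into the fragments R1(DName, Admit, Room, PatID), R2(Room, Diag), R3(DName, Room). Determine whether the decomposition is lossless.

No

Chase test. Columns are DName, Admit, Room, Diag, PatID; row i has aⱼ where attribute j ∈ Ri, else bᵢⱼ.
Initial tableau (one row per fragment):
  row 1: a1 a2 a3 b14 a5
  row 2: b21 b22 a3 a4 b25
  row 3: a1 b32 a3 b34 b35
Rows 1 and 3 agree on DName; apply DName→Room, Diag and equate their Room, Diag entries.
Rows 1 and 3 agree on DName, Diag; apply DName, Diag→PatID and equate their PatID entries.
No row becomes fully distinguished — the join is lossy.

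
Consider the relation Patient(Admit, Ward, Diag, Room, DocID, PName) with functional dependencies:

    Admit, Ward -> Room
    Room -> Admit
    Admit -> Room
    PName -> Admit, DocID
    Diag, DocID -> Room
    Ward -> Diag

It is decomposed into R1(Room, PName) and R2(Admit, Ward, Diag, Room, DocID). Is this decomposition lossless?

No

Common attributes: R1 ∩ R2 = {Room}.
Closure of {Room}: Room → Admit applies, adding Admit. So (Room)⁺ = {Admit, Room}.
The closure contains neither all of R1 = {Room, PName} nor all of R2 = {Admit, Ward, Diag, Room, DocID}, so the common attributes are not a superkey of either fragment. The join is lossy.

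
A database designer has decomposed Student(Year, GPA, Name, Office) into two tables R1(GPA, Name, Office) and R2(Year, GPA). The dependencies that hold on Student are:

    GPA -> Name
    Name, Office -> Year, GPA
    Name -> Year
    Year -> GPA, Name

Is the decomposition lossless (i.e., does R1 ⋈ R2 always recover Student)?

Common attributes: R1 ∩ R2 = {GPA}.
Closure of {GPA}: GPA → Name applies, adding Name; Name → Year applies, adding Year. So (GPA)⁺ = {Year, GPA, Name}.
This closure contains every attribute of R2, so R1 ∩ R2 → R2. The join is lossless.

Yes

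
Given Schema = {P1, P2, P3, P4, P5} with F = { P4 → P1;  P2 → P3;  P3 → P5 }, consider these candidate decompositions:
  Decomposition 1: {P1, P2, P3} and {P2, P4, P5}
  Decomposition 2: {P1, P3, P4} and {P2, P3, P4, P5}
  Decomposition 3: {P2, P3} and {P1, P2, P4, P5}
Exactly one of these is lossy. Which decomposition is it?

Decomposition 1: common = {P2}, closure = {P2, P3, P5} → lossy.
Decomposition 2: common = {P3, P4}, closure = {P1, P3, P4, P5} → lossless.
Decomposition 3: common = {P2}, closure = {P2, P3, P5} → lossless.

Decomposition 1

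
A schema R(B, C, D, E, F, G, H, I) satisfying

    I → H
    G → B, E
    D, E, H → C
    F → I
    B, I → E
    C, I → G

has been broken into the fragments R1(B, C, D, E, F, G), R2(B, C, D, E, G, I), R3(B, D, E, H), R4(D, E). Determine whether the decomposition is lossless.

No

Chase test. Columns are B, C, D, E, F, G, H, I; row i has aⱼ where attribute j ∈ Ri, else bᵢⱼ.
Initial tableau (one row per fragment):
  row 1: a1 a2 a3 a4 a5 a6 b17 b18
  row 2: a1 a2 a3 a4 b25 a6 b27 a8
  row 3: a1 b32 a3 a4 b35 b36 a7 b38
  row 4: b41 b42 a3 a4 b45 b46 b47 b48
No row becomes fully distinguished — the join is lossy.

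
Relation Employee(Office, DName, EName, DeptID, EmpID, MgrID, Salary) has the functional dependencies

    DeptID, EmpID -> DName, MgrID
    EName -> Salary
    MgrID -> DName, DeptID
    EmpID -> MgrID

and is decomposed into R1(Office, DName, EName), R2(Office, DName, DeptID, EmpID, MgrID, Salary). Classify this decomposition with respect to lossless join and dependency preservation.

Lossless test: (Office, DName)⁺ = {Office, DName}, which is a superkey of neither fragment — lossy.
Dependency preservation: the restricted closure of {EName} across the fragments never reaches {Salary}, so EName → Salary cannot be enforced without a join — not preserved.

lossy and not dependency-preserving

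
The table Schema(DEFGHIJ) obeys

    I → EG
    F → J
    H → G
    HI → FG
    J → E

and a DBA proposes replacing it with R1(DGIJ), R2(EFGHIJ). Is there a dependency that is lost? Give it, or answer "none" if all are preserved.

I → EG lies within R2.
F → J lies within R2.
H → G lies within R2.
HI → FG lies within R2.
J → E lies within R2.
Every dependency is enforceable on the fragments, so the decomposition is dependency-preserving.

none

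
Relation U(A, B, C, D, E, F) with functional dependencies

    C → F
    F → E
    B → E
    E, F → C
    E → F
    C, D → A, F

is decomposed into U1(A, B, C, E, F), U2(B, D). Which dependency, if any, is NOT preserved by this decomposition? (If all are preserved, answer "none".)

Check C, D → A, F: no single fragment contains all of {A, C, D, F}, and the restricted closure of {C, D} across the fragments never reaches {A, F}.
C → F is preserved.
F → E is preserved.
B → E is preserved.
E, F → C is preserved.
E → F is preserved.

C, D → A, F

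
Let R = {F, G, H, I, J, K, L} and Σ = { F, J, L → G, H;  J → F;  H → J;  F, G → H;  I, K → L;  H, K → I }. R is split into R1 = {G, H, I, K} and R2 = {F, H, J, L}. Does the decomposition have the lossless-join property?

Common attributes: R1 ∩ R2 = {H}.
Closure of {H}: H → J applies, adding J; J → F applies, adding F. So (H)⁺ = {F, H, J}.
The closure contains neither all of R1 = {G, H, I, K} nor all of R2 = {F, H, J, L}, so the common attributes are not a superkey of either fragment. The join is lossy.

No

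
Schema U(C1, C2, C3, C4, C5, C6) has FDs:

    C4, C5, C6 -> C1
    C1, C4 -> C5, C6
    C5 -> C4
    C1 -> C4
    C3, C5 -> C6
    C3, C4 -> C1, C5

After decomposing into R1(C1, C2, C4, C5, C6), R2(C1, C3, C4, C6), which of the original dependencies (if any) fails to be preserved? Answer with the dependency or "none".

C4, C5, C6 → C1 lies within R1.
C1, C4 → C5, C6 lies within R1.
C5 → C4 lies within R1.
C1 → C4 lies within R1.
C3, C5 → C6: restricted closure across fragments reaches C6.
C3, C4 → C1, C5: restricted closure across fragments reaches C1, C5.
Every dependency is enforceable on the fragments, so the decomposition is dependency-preserving.

none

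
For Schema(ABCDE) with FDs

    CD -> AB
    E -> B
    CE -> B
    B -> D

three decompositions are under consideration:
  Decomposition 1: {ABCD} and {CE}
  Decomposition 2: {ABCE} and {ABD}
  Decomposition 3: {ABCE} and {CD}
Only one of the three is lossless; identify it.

Decomposition 2

Decomposition 1: common = {C}, closure = {C} → lossy.
Decomposition 2: common = {AB}, closure = {ABD} → lossless.
Decomposition 3: common = {C}, closure = {C} → lossy.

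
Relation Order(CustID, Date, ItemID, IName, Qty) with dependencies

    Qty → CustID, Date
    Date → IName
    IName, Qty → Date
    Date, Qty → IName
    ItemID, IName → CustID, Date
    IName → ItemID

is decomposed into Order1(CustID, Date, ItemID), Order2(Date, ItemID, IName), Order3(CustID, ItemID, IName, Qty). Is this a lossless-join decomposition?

Yes

Chase test. Columns are CustID, Date, ItemID, IName, Qty; row i has aⱼ where attribute j ∈ Orderi, else bᵢⱼ.
Initial tableau (one row per fragment):
  row 1: a1 a2 a3 b14 b15
  row 2: b21 a2 a3 a4 b25
  row 3: a1 b32 a3 a4 a5
Rows 1 and 2 agree on Date; apply Date→IName and equate their IName entries.
Rows 1 and 2 agree on ItemID, IName; apply ItemID, IName→CustID, Date and equate their CustID, Date entries.
Rows 1 and 3 agree on ItemID, IName; apply ItemID, IName→CustID, Date and equate their CustID, Date entries.
Row 3 is now all distinguished symbols — the join is lossless.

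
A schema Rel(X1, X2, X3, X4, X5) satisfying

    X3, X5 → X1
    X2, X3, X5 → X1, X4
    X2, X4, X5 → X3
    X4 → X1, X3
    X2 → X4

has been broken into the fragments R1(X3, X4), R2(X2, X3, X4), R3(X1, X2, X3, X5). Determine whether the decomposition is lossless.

Chase test. Columns are X1, X2, X3, X4, X5; row i has aⱼ where attribute j ∈ Ri, else bᵢⱼ.
Initial tableau (one row per fragment):
  row 1: b11 b12 a3 a4 b15
  row 2: b21 a2 a3 a4 b25
  row 3: a1 a2 a3 b34 a5
Rows 1 and 2 agree on X4; apply X4→X1, X3 and equate their X1, X3 entries.
Rows 2 and 3 agree on X2; apply X2→X4 and equate their X4 entries.
Rows 1 and 3 agree on X4; apply X4→X1, X3 and equate their X1, X3 entries.
Row 3 is now all distinguished symbols — the join is lossless.

Yes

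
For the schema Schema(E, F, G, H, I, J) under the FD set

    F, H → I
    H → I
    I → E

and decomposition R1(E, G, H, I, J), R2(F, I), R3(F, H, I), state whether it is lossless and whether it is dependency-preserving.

Lossless test (chase): Rows 1 and 2 agree on I; apply I→E and equate their E entries. Rows 1 and 3 agree on I; apply I→E and equate their E entries. No row becomes fully distinguished — the join is lossy.
Dependency preservation: every FD's attributes lie within a single fragment, so each can be enforced locally — preserved.

lossy but dependency-preserving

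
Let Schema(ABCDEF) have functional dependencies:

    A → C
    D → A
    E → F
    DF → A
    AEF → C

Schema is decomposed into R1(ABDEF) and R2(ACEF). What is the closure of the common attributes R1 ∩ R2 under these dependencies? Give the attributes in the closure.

ACEF

R1 ∩ R2 = {AEF}.
A → C applies, adding C
Closure: {ACEF}.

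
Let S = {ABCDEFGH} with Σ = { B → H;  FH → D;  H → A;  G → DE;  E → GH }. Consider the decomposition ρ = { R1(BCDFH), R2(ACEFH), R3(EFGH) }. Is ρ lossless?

No

Chase test. Columns are ABCDEFGH; row i has aⱼ where attribute j ∈ Ri, else bᵢⱼ.
Initial tableau (one row per fragment):
  row 1: b11 a2 a3 a4 b15 a6 b17 a8
  row 2: a1 b22 a3 b24 a5 a6 b27 a8
  row 3: b31 b32 b33 b34 a5 a6 a7 a8
Rows 1 and 2 agree on FH; apply FH→D and equate their D entries.
Rows 1 and 3 agree on FH; apply FH→D and equate their D entries.
Rows 1 and 2 agree on H; apply H→A and equate their A entries.
Rows 1 and 3 agree on H; apply H→A and equate their A entries.
Rows 2 and 3 agree on E; apply E→GH and equate their GH entries.
No row becomes fully distinguished — the join is lossy.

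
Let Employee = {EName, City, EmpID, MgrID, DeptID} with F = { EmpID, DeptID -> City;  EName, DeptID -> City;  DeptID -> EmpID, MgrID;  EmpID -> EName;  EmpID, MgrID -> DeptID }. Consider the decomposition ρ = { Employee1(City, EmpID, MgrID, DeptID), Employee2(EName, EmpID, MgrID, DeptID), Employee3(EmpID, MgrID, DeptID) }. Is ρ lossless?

Yes

Chase test. Columns are EName, City, EmpID, MgrID, DeptID; row i has aⱼ where attribute j ∈ Employeei, else bᵢⱼ.
Initial tableau (one row per fragment):
  row 1: b11 a2 a3 a4 a5
  row 2: a1 b22 a3 a4 a5
  row 3: b31 b32 a3 a4 a5
Rows 1 and 2 agree on EmpID, DeptID; apply EmpID, DeptID→City and equate their City entries.
Rows 1 and 3 agree on EmpID, DeptID; apply EmpID, DeptID→City and equate their City entries.
Rows 1 and 2 agree on EmpID; apply EmpID→EName and equate their EName entries.
Rows 1 and 3 agree on EmpID; apply EmpID→EName and equate their EName entries.
Row 1 is now all distinguished symbols — the join is lossless.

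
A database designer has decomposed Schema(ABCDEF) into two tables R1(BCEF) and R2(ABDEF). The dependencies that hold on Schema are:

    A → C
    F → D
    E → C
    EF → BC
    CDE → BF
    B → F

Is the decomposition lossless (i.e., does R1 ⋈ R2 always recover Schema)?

Yes

Common attributes: R1 ∩ R2 = {BEF}.
Closure of {BEF}: F → D applies, adding D; E → C applies, adding C. So (BEF)⁺ = {BCDEF}.
This closure contains every attribute of R1, so R1 ∩ R2 → R1. The join is lossless.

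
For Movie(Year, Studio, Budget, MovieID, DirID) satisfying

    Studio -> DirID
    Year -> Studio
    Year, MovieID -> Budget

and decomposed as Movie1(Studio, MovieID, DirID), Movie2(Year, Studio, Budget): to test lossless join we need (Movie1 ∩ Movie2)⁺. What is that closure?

Movie1 ∩ Movie2 = {Studio}.
Studio → DirID applies, adding DirID
Closure: {Studio, DirID}.

Studio, DirID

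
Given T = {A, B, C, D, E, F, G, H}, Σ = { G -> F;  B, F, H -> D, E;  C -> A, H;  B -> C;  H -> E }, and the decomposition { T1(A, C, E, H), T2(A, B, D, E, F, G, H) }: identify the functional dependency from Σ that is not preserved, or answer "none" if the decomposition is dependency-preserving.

B -> C

Check B → C: no single fragment contains all of {B, C}, and the restricted closure of {B} across the fragments never reaches {C}.
G → F is preserved.
B, F, H → D, E is preserved.
C → A, H is preserved.
H → E is preserved.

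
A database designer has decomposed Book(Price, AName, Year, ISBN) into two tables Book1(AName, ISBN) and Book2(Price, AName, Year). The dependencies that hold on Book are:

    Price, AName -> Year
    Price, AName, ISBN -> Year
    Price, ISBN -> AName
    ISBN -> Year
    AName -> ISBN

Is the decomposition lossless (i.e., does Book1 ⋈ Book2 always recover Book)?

Yes

Common attributes: Book1 ∩ Book2 = {AName}.
Closure of {AName}: AName → ISBN applies, adding ISBN; ISBN → Year applies, adding Year. So (AName)⁺ = {AName, Year, ISBN}.
This closure contains every attribute of Book1, so Book1 ∩ Book2 → Book1. The join is lossless.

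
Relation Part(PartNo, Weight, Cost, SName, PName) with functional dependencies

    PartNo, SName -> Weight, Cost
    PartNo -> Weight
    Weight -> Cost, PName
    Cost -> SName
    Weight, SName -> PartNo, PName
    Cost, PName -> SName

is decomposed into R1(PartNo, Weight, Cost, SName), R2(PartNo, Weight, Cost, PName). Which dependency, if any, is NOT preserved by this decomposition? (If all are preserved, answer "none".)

PartNo, SName → Weight, Cost lies within R1.
PartNo → Weight lies within R1.
Weight → Cost, PName lies within R2.
Cost → SName lies within R1.
Weight, SName → PartNo, PName: restricted closure across fragments reaches PartNo, PName.
Cost, PName → SName: restricted closure across fragments reaches SName.
Every dependency is enforceable on the fragments, so the decomposition is dependency-preserving.

none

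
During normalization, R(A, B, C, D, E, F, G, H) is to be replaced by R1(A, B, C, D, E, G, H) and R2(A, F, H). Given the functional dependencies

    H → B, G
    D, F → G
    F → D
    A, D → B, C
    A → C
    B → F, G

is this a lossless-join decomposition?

Yes

Common attributes: R1 ∩ R2 = {A, H}.
Closure of {A, H}: H → B, G applies, adding B, G; A → C applies, adding C; B → F, G applies, adding F; F → D applies, adding D. So (A, H)⁺ = {A, B, C, D, F, G, H}.
This closure contains every attribute of R2, so R1 ∩ R2 → R2. The join is lossless.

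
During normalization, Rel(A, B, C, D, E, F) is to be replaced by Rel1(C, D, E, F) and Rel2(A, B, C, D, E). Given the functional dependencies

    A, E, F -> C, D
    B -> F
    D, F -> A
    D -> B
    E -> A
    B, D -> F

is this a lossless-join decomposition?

Common attributes: Rel1 ∩ Rel2 = {C, D, E}.
Closure of {C, D, E}: D → B applies, adding B; E → A applies, adding A; B, D → F applies, adding F. So (C, D, E)⁺ = {A, B, C, D, E, F}.
This closure contains every attribute of Rel1, so Rel1 ∩ Rel2 → Rel1. The join is lossless.

Yes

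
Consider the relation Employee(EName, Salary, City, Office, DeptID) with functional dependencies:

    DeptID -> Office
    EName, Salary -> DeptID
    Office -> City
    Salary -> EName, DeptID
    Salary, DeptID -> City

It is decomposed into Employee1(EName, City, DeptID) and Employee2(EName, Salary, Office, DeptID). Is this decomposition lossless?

Yes

Common attributes: Employee1 ∩ Employee2 = {EName, DeptID}.
Closure of {EName, DeptID}: DeptID → Office applies, adding Office; Office → City applies, adding City. So (EName, DeptID)⁺ = {EName, City, Office, DeptID}.
This closure contains every attribute of Employee1, so Employee1 ∩ Employee2 → Employee1. The join is lossless.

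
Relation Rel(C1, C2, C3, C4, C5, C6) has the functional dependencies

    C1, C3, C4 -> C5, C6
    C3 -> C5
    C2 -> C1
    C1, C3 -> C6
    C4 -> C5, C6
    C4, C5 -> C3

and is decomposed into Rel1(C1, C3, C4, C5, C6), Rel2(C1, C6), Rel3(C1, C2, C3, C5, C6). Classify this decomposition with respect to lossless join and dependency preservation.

lossy but dependency-preserving

Lossless test (chase): applying each FD to every pair of rows produces no changes in the tableau, so no row becomes fully distinguished — the join is lossy.
Dependency preservation: every FD's attributes lie within a single fragment, so each can be enforced locally — preserved.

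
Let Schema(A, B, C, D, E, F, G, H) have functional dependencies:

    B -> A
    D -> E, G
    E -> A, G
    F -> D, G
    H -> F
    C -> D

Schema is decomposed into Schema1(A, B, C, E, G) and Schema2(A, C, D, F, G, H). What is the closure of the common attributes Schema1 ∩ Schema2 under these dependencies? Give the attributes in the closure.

Schema1 ∩ Schema2 = {A, C, G}.
C → D applies, adding D
D → E, G applies, adding E
Closure: {A, C, D, E, G}.

A, C, D, E, G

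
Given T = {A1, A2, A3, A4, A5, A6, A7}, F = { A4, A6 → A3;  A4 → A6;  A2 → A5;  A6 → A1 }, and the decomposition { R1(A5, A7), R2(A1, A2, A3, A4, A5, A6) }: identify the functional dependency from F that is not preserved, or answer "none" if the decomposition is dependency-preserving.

none

A4, A6 → A3 lies within R2.
A4 → A6 lies within R2.
A2 → A5 lies within R2.
A6 → A1 lies within R2.
Every dependency is enforceable on the fragments, so the decomposition is dependency-preserving.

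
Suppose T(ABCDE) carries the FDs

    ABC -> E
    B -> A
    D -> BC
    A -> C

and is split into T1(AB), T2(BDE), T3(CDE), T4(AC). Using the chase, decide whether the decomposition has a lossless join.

Chase test. Columns are ABCDE; row i has aⱼ where attribute j ∈ Ti, else bᵢⱼ.
Initial tableau (one row per fragment):
  row 1: a1 a2 b13 b14 b15
  row 2: b21 a2 b23 a4 a5
  row 3: b31 b32 a3 a4 a5
  row 4: a1 b42 a3 b44 b45
Rows 1 and 2 agree on B; apply B→A and equate their A entries.
Rows 2 and 3 agree on D; apply D→BC and equate their BC entries.
Rows 1 and 2 agree on A; apply A→C and equate their C entries.
Rows 1 and 2 agree on ABC; apply ABC→E and equate their E entries.
Rows 1 and 3 agree on B; apply B→A and equate their A entries.
Row 2 is now all distinguished symbols — the join is lossless.

Yes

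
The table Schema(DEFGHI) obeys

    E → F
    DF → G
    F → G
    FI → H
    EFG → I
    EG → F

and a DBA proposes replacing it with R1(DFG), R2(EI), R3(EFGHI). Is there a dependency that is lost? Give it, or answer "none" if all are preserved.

E → F lies within R3.
DF → G lies within R1.
F → G lies within R1.
FI → H lies within R3.
EFG → I lies within R3.
EG → F lies within R3.
Every dependency is enforceable on the fragments, so the decomposition is dependency-preserving.

none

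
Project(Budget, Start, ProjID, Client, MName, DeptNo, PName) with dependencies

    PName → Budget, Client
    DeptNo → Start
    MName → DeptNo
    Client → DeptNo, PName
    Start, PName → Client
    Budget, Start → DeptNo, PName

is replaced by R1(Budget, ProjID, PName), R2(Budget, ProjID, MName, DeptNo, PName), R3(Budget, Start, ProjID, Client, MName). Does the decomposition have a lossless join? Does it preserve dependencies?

lossless but not dependency-preserving

Lossless test (chase): Rows 1 and 2 agree on PName; apply PName→Budget, Client and equate their Budget, Client entries. Rows 2 and 3 agree on MName; apply MName→DeptNo and equate their DeptNo entries. Rows 1 and 2 agree on Client; apply Client→DeptNo, PName and equate their DeptNo, PName entries. Rows 1 and 2 agree on DeptNo; apply DeptNo→Start and equate their Start entries. Rows 1 and 3 agree on DeptNo; apply DeptNo→Start and equate their Start entries. Rows 1 and 3 agree on Budget, Start; apply Budget, Start→DeptNo, PName and equate their DeptNo, PName entries. Rows 1 and 3 agree on PName; apply PName→Budget, Client and equate their Budget, Client entries. Row 2 is now all distinguished symbols — the join is lossless.
Dependency preservation: the restricted closure of {PName} across the fragments never reaches {Budget, Client}, so PName → Budget, Client cannot be enforced without a join — not preserved.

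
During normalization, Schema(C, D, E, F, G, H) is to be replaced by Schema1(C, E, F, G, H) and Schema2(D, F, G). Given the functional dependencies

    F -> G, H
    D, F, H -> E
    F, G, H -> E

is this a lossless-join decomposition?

No

Common attributes: Schema1 ∩ Schema2 = {F, G}.
Closure of {F, G}: F → G, H applies, adding H; F, G, H → E applies, adding E. So (F, G)⁺ = {E, F, G, H}.
The closure contains neither all of Schema1 = {C, E, F, G, H} nor all of Schema2 = {D, F, G}, so the common attributes are not a superkey of either fragment. The join is lossy.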